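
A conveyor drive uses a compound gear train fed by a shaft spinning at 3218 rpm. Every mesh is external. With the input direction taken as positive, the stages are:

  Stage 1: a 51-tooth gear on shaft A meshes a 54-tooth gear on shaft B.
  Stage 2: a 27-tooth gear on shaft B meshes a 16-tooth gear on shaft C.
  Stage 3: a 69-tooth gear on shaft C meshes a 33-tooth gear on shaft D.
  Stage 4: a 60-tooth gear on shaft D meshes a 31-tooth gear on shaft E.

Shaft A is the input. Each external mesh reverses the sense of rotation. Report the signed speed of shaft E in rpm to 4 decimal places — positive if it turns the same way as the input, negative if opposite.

+20755.3922 rpm (same as input, |ω| = 20755.3922 rpm)

Stage 1 [51T→54T]: ω = 3218.0000×51/54 = 3039.2222 rpm, dir flips to −; running = −3039.2222
Stage 2 [27T→16T]: ω = 3039.2222×27/16 = 5128.6875 rpm, dir flips to +; running = +5128.6875
Stage 3 [69T→33T]: ω = 5128.6875×69/33 = 10723.6193 rpm, dir flips to −; running = −10723.6193
Stage 4 [60T→31T]: ω = 10723.6193×60/31 = 20755.3922 rpm, dir flips to +; running = +20755.3922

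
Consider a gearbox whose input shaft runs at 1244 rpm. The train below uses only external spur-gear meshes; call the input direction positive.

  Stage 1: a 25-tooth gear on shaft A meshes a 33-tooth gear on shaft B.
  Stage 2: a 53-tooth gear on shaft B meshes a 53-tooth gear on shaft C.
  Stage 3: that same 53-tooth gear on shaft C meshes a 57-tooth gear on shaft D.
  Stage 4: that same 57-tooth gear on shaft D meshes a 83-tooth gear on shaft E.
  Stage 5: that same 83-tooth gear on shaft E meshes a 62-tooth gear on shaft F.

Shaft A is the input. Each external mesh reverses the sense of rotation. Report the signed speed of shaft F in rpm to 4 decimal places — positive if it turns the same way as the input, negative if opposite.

-805.6207 rpm (opposite to input, |ω| = 805.6207 rpm)

Stage 1 [25T→33T]: ω = 1244.0000×25/33 = 942.4242 rpm, dir flips to −; running = −942.4242
Stage 2 [53T→53T]: ω = 942.4242×53/53 = 942.4242 rpm, dir flips to +; running = +942.4242
Stage 3 [53T→57T]: ω = 942.4242×53/57 = 876.2892 rpm, dir flips to −; running = −876.2892
Stage 4 [57T→83T]: ω = 876.2892×57/83 = 601.7890 rpm, dir flips to +; running = +601.7890
Stage 5 [83T→62T]: ω = 601.7890×83/62 = 805.6207 rpm, dir flips to −; running = −805.6207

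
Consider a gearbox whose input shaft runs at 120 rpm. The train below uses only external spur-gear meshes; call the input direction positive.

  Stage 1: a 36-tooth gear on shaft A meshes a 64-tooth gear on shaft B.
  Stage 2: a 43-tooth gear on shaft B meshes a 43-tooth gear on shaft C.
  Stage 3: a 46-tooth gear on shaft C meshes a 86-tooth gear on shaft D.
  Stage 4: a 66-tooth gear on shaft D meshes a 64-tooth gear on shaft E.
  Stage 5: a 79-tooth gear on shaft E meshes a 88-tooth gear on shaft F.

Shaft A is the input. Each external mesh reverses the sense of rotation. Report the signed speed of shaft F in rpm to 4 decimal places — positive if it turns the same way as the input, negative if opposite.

Stage 1 [36T→64T]: ω = 120.0000×36/64 = 67.5000 rpm, dir flips to −; running = −67.5000
Stage 2 [43T→43T]: ω = 67.5000×43/43 = 67.5000 rpm, dir flips to +; running = +67.5000
Stage 3 [46T→86T]: ω = 67.5000×46/86 = 36.1047 rpm, dir flips to −; running = −36.1047
Stage 4 [66T→64T]: ω = 36.1047×66/64 = 37.2329 rpm, dir flips to +; running = +37.2329
Stage 5 [79T→88T]: ω = 37.2329×79/88 = 33.4250 rpm, dir flips to −; running = −33.4250

-33.4250 rpm (opposite to input, |ω| = 33.4250 rpm)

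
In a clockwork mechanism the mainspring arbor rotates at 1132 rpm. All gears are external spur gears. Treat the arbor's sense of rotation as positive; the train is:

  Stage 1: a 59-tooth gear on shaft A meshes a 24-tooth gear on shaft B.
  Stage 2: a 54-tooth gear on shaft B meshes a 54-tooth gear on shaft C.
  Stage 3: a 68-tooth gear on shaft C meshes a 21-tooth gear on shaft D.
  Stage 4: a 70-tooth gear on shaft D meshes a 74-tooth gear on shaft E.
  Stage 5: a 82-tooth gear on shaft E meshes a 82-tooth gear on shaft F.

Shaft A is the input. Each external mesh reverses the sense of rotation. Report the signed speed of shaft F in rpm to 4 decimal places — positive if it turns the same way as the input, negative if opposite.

-8523.9940 rpm (opposite to input, |ω| = 8523.9940 rpm)

Stage 1 [59T→24T]: ω = 1132.0000×59/24 = 2782.8333 rpm, dir flips to −; running = −2782.8333
Stage 2 [54T→54T]: ω = 2782.8333×54/54 = 2782.8333 rpm, dir flips to +; running = +2782.8333
Stage 3 [68T→21T]: ω = 2782.8333×68/21 = 9011.0794 rpm, dir flips to −; running = −9011.0794
Stage 4 [70T→74T]: ω = 9011.0794×70/74 = 8523.9940 rpm, dir flips to +; running = +8523.9940
Stage 5 [82T→82T]: ω = 8523.9940×82/82 = 8523.9940 rpm, dir flips to −; running = −8523.9940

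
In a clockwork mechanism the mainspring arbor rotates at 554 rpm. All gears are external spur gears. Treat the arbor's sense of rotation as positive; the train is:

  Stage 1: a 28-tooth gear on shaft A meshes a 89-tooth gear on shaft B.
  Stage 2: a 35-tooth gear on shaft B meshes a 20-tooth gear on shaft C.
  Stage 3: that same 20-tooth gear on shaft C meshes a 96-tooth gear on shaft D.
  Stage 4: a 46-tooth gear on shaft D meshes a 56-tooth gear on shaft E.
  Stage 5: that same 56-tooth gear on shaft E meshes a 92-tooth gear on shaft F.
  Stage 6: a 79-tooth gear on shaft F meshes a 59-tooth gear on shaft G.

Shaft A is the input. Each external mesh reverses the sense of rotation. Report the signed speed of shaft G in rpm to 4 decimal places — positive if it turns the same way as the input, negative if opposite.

Stage 1 [28T→89T]: ω = 554.0000×28/89 = 174.2921 rpm, dir flips to −; running = −174.2921
Stage 2 [35T→20T]: ω = 174.2921×35/20 = 305.0112 rpm, dir flips to +; running = +305.0112
Stage 3 [20T→96T]: ω = 305.0112×20/96 = 63.5440 rpm, dir flips to −; running = −63.5440
Stage 4 [46T→56T]: ω = 63.5440×46/56 = 52.1969 rpm, dir flips to +; running = +52.1969
Stage 5 [56T→92T]: ω = 52.1969×56/92 = 31.7720 rpm, dir flips to −; running = −31.7720
Stage 6 [79T→59T]: ω = 31.7720×79/59 = 42.5422 rpm, dir flips to +; running = +42.5422

+42.5422 rpm (same as input, |ω| = 42.5422 rpm)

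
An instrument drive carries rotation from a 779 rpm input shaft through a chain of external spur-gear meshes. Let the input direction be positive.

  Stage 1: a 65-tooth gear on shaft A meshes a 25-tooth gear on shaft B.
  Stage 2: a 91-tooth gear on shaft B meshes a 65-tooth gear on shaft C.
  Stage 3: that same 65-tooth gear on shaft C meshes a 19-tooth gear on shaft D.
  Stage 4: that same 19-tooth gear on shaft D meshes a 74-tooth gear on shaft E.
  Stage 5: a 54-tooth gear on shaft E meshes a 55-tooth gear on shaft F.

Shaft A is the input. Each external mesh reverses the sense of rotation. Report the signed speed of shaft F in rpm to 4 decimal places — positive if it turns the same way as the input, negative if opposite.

-2445.4092 rpm (opposite to input, |ω| = 2445.4092 rpm)

Stage 1 [65T→25T]: ω = 779.0000×65/25 = 2025.4000 rpm, dir flips to −; running = −2025.4000
Stage 2 [91T→65T]: ω = 2025.4000×91/65 = 2835.5600 rpm, dir flips to +; running = +2835.5600
Stage 3 [65T→19T]: ω = 2835.5600×65/19 = 9700.6000 rpm, dir flips to −; running = −9700.6000
Stage 4 [19T→74T]: ω = 9700.6000×19/74 = 2490.6946 rpm, dir flips to +; running = +2490.6946
Stage 5 [54T→55T]: ω = 2490.6946×54/55 = 2445.4092 rpm, dir flips to −; running = −2445.4092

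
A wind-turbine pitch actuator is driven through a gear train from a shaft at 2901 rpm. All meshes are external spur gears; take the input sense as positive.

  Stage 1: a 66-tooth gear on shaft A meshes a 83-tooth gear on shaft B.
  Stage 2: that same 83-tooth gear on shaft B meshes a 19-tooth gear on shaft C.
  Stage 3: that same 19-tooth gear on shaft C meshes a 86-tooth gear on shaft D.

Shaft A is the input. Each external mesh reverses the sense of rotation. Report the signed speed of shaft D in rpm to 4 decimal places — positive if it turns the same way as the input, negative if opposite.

Stage 1 [66T→83T]: ω = 2901.0000×66/83 = 2306.8193 rpm, dir flips to −; running = −2306.8193
Stage 2 [83T→19T]: ω = 2306.8193×83/19 = 10077.1579 rpm, dir flips to +; running = +10077.1579
Stage 3 [19T→86T]: ω = 10077.1579×19/86 = 2226.3488 rpm, dir flips to −; running = −2226.3488

-2226.3488 rpm (opposite to input, |ω| = 2226.3488 rpm)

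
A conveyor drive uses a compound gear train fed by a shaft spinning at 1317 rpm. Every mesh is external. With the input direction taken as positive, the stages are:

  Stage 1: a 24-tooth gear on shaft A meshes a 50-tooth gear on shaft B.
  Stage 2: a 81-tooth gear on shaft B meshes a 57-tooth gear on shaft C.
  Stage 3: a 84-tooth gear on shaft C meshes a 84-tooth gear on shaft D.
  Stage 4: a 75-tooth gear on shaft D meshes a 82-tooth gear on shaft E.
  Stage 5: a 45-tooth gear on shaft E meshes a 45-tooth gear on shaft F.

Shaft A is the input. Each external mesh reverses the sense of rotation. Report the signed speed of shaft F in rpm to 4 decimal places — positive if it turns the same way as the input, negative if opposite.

Stage 1 [24T→50T]: ω = 1317.0000×24/50 = 632.1600 rpm, dir flips to −; running = −632.1600
Stage 2 [81T→57T]: ω = 632.1600×81/57 = 898.3326 rpm, dir flips to +; running = +898.3326
Stage 3 [84T→84T]: ω = 898.3326×84/84 = 898.3326 rpm, dir flips to −; running = −898.3326
Stage 4 [75T→82T]: ω = 898.3326×75/82 = 821.6457 rpm, dir flips to +; running = +821.6457
Stage 5 [45T→45T]: ω = 821.6457×45/45 = 821.6457 rpm, dir flips to −; running = −821.6457

-821.6457 rpm (opposite to input, |ω| = 821.6457 rpm)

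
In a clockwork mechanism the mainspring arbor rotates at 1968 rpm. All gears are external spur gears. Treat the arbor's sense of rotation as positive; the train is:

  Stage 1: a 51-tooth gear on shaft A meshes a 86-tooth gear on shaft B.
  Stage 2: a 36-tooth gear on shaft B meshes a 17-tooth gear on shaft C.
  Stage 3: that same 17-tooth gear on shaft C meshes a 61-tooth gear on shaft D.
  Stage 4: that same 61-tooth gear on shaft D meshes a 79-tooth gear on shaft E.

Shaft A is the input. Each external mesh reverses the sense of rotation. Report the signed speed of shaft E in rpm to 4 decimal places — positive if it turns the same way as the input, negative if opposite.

Stage 1 [51T→86T]: ω = 1968.0000×51/86 = 1167.0698 rpm, dir flips to −; running = −1167.0698
Stage 2 [36T→17T]: ω = 1167.0698×36/17 = 2471.4419 rpm, dir flips to +; running = +2471.4419
Stage 3 [17T→61T]: ω = 2471.4419×17/61 = 688.7625 rpm, dir flips to −; running = −688.7625
Stage 4 [61T→79T]: ω = 688.7625×61/79 = 531.8293 rpm, dir flips to +; running = +531.8293

+531.8293 rpm (same as input, |ω| = 531.8293 rpm)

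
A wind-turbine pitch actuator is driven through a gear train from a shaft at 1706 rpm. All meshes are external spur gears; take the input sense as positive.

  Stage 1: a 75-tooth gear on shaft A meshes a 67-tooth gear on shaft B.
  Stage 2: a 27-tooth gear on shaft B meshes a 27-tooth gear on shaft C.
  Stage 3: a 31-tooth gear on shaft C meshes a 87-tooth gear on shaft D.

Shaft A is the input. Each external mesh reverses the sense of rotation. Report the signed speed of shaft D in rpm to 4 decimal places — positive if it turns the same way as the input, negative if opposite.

Stage 1 [75T→67T]: ω = 1706.0000×75/67 = 1909.7015 rpm, dir flips to −; running = −1909.7015
Stage 2 [27T→27T]: ω = 1909.7015×27/27 = 1909.7015 rpm, dir flips to +; running = +1909.7015
Stage 3 [31T→87T]: ω = 1909.7015×31/87 = 680.4683 rpm, dir flips to −; running = −680.4683

-680.4683 rpm (opposite to input, |ω| = 680.4683 rpm)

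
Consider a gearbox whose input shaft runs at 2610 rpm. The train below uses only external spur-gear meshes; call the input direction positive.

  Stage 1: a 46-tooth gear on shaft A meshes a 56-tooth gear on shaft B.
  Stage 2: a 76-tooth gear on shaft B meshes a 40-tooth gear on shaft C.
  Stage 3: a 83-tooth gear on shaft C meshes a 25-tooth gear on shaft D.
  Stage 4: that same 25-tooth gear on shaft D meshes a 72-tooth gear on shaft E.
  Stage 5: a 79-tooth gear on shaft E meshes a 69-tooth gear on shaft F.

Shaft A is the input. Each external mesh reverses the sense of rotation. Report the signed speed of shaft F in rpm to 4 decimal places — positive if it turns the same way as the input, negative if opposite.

-5376.3497 rpm (opposite to input, |ω| = 5376.3497 rpm)

Stage 1 [46T→56T]: ω = 2610.0000×46/56 = 2143.9286 rpm, dir flips to −; running = −2143.9286
Stage 2 [76T→40T]: ω = 2143.9286×76/40 = 4073.4643 rpm, dir flips to +; running = +4073.4643
Stage 3 [83T→25T]: ω = 4073.4643×83/25 = 13523.9014 rpm, dir flips to −; running = −13523.9014
Stage 4 [25T→72T]: ω = 13523.9014×25/72 = 4695.7991 rpm, dir flips to +; running = +4695.7991
Stage 5 [79T→69T]: ω = 4695.7991×79/69 = 5376.3497 rpm, dir flips to −; running = −5376.3497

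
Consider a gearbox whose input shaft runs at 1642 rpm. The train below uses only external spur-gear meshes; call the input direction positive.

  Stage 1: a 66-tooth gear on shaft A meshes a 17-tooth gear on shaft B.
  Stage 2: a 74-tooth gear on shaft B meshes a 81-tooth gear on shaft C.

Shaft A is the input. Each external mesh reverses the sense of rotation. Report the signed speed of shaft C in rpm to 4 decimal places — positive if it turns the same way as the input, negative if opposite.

Stage 1 [66T→17T]: ω = 1642.0000×66/17 = 6374.8235 rpm, dir flips to −; running = −6374.8235
Stage 2 [74T→81T]: ω = 6374.8235×74/81 = 5823.9129 rpm, dir flips to +; running = +5823.9129

+5823.9129 rpm (same as input, |ω| = 5823.9129 rpm)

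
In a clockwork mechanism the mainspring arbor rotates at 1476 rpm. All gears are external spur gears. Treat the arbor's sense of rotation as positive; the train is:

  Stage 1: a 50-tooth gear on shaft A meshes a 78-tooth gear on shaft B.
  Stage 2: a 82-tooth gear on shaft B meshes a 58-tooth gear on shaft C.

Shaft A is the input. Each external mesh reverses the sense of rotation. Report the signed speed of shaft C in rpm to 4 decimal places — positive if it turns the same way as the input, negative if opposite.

+1337.6658 rpm (same as input, |ω| = 1337.6658 rpm)

Stage 1 [50T→78T]: ω = 1476.0000×50/78 = 946.1538 rpm, dir flips to −; running = −946.1538
Stage 2 [82T→58T]: ω = 946.1538×82/58 = 1337.6658 rpm, dir flips to +; running = +1337.6658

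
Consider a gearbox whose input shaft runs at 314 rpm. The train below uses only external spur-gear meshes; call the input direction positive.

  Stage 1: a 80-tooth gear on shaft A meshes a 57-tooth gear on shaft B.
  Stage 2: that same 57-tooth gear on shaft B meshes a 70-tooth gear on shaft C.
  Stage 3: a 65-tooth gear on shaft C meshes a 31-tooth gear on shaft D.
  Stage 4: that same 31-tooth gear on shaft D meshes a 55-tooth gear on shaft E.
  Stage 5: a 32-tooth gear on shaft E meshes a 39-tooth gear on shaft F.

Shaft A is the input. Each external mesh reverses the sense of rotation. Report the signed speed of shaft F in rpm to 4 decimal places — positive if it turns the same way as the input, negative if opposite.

Stage 1 [80T→57T]: ω = 314.0000×80/57 = 440.7018 rpm, dir flips to −; running = −440.7018
Stage 2 [57T→70T]: ω = 440.7018×57/70 = 358.8571 rpm, dir flips to +; running = +358.8571
Stage 3 [65T→31T]: ω = 358.8571×65/31 = 752.4424 rpm, dir flips to −; running = −752.4424
Stage 4 [31T→55T]: ω = 752.4424×31/55 = 424.1039 rpm, dir flips to +; running = +424.1039
Stage 5 [32T→39T]: ω = 424.1039×32/39 = 347.9827 rpm, dir flips to −; running = −347.9827

-347.9827 rpm (opposite to input, |ω| = 347.9827 rpm)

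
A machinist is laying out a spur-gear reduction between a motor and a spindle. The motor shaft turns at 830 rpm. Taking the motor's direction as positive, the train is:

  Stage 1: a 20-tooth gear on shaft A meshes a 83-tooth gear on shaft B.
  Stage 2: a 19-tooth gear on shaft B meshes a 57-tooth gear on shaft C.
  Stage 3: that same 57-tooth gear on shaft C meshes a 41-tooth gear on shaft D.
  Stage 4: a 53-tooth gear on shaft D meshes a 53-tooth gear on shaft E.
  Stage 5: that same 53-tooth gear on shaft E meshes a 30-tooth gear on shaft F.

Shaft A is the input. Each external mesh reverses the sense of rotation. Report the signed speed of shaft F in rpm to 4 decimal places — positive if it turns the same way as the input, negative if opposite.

-163.7398 rpm (opposite to input, |ω| = 163.7398 rpm)

Stage 1 [20T→83T]: ω = 830.0000×20/83 = 200.0000 rpm, dir flips to −; running = −200.0000
Stage 2 [19T→57T]: ω = 200.0000×19/57 = 66.6667 rpm, dir flips to +; running = +66.6667
Stage 3 [57T→41T]: ω = 66.6667×57/41 = 92.6829 rpm, dir flips to −; running = −92.6829
Stage 4 [53T→53T]: ω = 92.6829×53/53 = 92.6829 rpm, dir flips to +; running = +92.6829
Stage 5 [53T→30T]: ω = 92.6829×53/30 = 163.7398 rpm, dir flips to −; running = −163.7398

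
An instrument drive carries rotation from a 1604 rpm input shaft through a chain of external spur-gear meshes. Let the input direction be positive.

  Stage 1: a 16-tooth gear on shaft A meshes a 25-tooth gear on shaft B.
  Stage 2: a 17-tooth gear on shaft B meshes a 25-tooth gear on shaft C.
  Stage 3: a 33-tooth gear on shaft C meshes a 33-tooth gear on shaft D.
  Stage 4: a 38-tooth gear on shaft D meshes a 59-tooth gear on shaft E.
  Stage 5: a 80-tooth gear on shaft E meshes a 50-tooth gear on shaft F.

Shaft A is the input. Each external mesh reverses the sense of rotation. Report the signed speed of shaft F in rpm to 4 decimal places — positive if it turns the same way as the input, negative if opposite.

-719.3576 rpm (opposite to input, |ω| = 719.3576 rpm)

Stage 1 [16T→25T]: ω = 1604.0000×16/25 = 1026.5600 rpm, dir flips to −; running = −1026.5600
Stage 2 [17T→25T]: ω = 1026.5600×17/25 = 698.0608 rpm, dir flips to +; running = +698.0608
Stage 3 [33T→33T]: ω = 698.0608×33/33 = 698.0608 rpm, dir flips to −; running = −698.0608
Stage 4 [38T→59T]: ω = 698.0608×38/59 = 449.5985 rpm, dir flips to +; running = +449.5985
Stage 5 [80T→50T]: ω = 449.5985×80/50 = 719.3576 rpm, dir flips to −; running = −719.3576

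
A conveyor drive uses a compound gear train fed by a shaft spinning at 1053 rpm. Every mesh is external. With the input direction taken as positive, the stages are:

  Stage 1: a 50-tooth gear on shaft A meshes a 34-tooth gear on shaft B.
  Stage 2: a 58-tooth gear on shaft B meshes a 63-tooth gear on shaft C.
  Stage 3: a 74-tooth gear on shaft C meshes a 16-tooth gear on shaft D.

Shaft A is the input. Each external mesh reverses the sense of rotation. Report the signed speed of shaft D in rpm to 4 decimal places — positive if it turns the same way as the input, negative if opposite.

Stage 1 [50T→34T]: ω = 1053.0000×50/34 = 1548.5294 rpm, dir flips to −; running = −1548.5294
Stage 2 [58T→63T]: ω = 1548.5294×58/63 = 1425.6303 rpm, dir flips to +; running = +1425.6303
Stage 3 [74T→16T]: ω = 1425.6303×74/16 = 6593.5399 rpm, dir flips to −; running = −6593.5399

-6593.5399 rpm (opposite to input, |ω| = 6593.5399 rpm)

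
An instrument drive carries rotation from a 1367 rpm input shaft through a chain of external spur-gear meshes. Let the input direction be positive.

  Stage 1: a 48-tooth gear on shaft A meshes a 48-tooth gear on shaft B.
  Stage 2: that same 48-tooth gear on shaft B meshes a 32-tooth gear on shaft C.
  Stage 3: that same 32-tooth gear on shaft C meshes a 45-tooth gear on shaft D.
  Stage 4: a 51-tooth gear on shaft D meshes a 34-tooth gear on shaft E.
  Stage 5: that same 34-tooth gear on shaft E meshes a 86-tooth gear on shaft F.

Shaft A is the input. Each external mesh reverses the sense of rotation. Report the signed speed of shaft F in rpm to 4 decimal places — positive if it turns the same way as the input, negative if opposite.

Stage 1 [48T→48T]: ω = 1367.0000×48/48 = 1367.0000 rpm, dir flips to −; running = −1367.0000
Stage 2 [48T→32T]: ω = 1367.0000×48/32 = 2050.5000 rpm, dir flips to +; running = +2050.5000
Stage 3 [32T→45T]: ω = 2050.5000×32/45 = 1458.1333 rpm, dir flips to −; running = −1458.1333
Stage 4 [51T→34T]: ω = 1458.1333×51/34 = 2187.2000 rpm, dir flips to +; running = +2187.2000
Stage 5 [34T→86T]: ω = 2187.2000×34/86 = 864.7070 rpm, dir flips to −; running = −864.7070

-864.7070 rpm (opposite to input, |ω| = 864.7070 rpm)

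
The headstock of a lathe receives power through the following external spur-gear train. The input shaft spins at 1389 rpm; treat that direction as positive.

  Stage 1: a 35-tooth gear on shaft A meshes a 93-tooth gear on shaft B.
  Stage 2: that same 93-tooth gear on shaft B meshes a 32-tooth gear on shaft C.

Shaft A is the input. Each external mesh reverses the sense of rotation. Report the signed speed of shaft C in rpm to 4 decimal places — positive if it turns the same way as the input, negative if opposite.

Stage 1 [35T→93T]: ω = 1389.0000×35/93 = 522.7419 rpm, dir flips to −; running = −522.7419
Stage 2 [93T→32T]: ω = 522.7419×93/32 = 1519.2188 rpm, dir flips to +; running = +1519.2188

+1519.2188 rpm (same as input, |ω| = 1519.2188 rpm)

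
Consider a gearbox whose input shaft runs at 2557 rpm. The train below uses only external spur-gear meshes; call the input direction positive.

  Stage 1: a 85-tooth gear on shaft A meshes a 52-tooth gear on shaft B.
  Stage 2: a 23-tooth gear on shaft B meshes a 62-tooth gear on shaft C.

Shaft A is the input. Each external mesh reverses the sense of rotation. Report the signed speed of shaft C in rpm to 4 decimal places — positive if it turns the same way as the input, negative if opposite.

Stage 1 [85T→52T]: ω = 2557.0000×85/52 = 4179.7115 rpm, dir flips to −; running = −4179.7115
Stage 2 [23T→62T]: ω = 4179.7115×23/62 = 1550.5382 rpm, dir flips to +; running = +1550.5382

+1550.5382 rpm (same as input, |ω| = 1550.5382 rpm)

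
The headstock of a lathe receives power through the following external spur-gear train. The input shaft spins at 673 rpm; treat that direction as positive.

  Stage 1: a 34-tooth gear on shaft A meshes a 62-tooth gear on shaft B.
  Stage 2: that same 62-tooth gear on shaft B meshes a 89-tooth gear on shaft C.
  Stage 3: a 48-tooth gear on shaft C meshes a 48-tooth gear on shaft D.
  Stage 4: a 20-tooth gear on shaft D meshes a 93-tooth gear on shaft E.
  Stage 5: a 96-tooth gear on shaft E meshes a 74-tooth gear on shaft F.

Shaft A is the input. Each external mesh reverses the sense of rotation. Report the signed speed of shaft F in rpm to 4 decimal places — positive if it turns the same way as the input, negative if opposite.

Stage 1 [34T→62T]: ω = 673.0000×34/62 = 369.0645 rpm, dir flips to −; running = −369.0645
Stage 2 [62T→89T]: ω = 369.0645×62/89 = 257.1011 rpm, dir flips to +; running = +257.1011
Stage 3 [48T→48T]: ω = 257.1011×48/48 = 257.1011 rpm, dir flips to −; running = −257.1011
Stage 4 [20T→93T]: ω = 257.1011×20/93 = 55.2906 rpm, dir flips to +; running = +55.2906
Stage 5 [96T→74T]: ω = 55.2906×96/74 = 71.7283 rpm, dir flips to −; running = −71.7283

-71.7283 rpm (opposite to input, |ω| = 71.7283 rpm)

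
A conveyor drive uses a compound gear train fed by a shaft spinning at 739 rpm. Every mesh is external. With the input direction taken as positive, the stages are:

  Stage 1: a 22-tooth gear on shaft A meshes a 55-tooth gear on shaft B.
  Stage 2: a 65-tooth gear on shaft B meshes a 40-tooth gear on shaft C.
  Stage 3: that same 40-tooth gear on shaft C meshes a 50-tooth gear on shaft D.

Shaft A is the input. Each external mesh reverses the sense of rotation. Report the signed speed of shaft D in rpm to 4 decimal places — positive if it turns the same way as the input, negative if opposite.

-384.2800 rpm (opposite to input, |ω| = 384.2800 rpm)

Stage 1 [22T→55T]: ω = 739.0000×22/55 = 295.6000 rpm, dir flips to −; running = −295.6000
Stage 2 [65T→40T]: ω = 295.6000×65/40 = 480.3500 rpm, dir flips to +; running = +480.3500
Stage 3 [40T→50T]: ω = 480.3500×40/50 = 384.2800 rpm, dir flips to −; running = −384.2800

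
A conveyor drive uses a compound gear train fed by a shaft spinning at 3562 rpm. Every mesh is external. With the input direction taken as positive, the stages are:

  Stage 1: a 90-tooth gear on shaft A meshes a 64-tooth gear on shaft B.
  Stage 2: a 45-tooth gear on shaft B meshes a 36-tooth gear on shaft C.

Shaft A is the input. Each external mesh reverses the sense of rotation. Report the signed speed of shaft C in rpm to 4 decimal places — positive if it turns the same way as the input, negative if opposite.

+6261.3281 rpm (same as input, |ω| = 6261.3281 rpm)

Stage 1 [90T→64T]: ω = 3562.0000×90/64 = 5009.0625 rpm, dir flips to −; running = −5009.0625
Stage 2 [45T→36T]: ω = 5009.0625×45/36 = 6261.3281 rpm, dir flips to +; running = +6261.3281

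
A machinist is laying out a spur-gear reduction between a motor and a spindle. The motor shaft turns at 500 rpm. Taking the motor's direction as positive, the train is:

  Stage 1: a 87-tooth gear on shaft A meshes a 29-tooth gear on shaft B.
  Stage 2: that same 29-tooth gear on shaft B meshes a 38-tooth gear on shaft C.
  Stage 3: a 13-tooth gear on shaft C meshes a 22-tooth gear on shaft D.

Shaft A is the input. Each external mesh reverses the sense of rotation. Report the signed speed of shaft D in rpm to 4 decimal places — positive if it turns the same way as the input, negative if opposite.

-676.4354 rpm (opposite to input, |ω| = 676.4354 rpm)

Stage 1 [87T→29T]: ω = 500.0000×87/29 = 1500.0000 rpm, dir flips to −; running = −1500.0000
Stage 2 [29T→38T]: ω = 1500.0000×29/38 = 1144.7368 rpm, dir flips to +; running = +1144.7368
Stage 3 [13T→22T]: ω = 1144.7368×13/22 = 676.4354 rpm, dir flips to −; running = −676.4354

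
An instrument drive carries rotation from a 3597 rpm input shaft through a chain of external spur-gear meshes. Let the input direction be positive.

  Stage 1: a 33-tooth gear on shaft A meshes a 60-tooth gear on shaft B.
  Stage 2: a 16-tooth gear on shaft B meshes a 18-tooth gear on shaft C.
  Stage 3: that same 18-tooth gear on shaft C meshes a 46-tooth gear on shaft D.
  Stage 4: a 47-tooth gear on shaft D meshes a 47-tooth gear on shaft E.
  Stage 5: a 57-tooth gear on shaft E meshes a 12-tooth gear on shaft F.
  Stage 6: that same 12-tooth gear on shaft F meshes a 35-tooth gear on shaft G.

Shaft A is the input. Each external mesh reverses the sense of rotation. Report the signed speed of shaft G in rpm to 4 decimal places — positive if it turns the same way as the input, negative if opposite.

Stage 1 [33T→60T]: ω = 3597.0000×33/60 = 1978.3500 rpm, dir flips to −; running = −1978.3500
Stage 2 [16T→18T]: ω = 1978.3500×16/18 = 1758.5333 rpm, dir flips to +; running = +1758.5333
Stage 3 [18T→46T]: ω = 1758.5333×18/46 = 688.1217 rpm, dir flips to −; running = −688.1217
Stage 4 [47T→47T]: ω = 688.1217×47/47 = 688.1217 rpm, dir flips to +; running = +688.1217
Stage 5 [57T→12T]: ω = 688.1217×57/12 = 3268.5783 rpm, dir flips to −; running = −3268.5783
Stage 6 [12T→35T]: ω = 3268.5783×12/35 = 1120.6554 rpm, dir flips to +; running = +1120.6554

+1120.6554 rpm (same as input, |ω| = 1120.6554 rpm)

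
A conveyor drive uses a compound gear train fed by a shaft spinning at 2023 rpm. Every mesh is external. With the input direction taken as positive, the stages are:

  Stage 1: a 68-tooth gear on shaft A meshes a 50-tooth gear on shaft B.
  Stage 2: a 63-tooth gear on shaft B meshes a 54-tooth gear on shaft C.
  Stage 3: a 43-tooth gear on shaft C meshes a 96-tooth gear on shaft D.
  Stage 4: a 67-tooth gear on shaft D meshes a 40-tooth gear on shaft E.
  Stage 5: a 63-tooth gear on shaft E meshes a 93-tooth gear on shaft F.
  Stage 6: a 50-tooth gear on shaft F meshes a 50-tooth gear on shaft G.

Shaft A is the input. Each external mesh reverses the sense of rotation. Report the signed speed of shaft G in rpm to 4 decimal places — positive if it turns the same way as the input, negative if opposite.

Stage 1 [68T→50T]: ω = 2023.0000×68/50 = 2751.2800 rpm, dir flips to −; running = −2751.2800
Stage 2 [63T→54T]: ω = 2751.2800×63/54 = 3209.8267 rpm, dir flips to +; running = +3209.8267
Stage 3 [43T→96T]: ω = 3209.8267×43/96 = 1437.7349 rpm, dir flips to −; running = −1437.7349
Stage 4 [67T→40T]: ω = 1437.7349×67/40 = 2408.2059 rpm, dir flips to +; running = +2408.2059
Stage 5 [63T→93T]: ω = 2408.2059×63/93 = 1631.3653 rpm, dir flips to −; running = −1631.3653
Stage 6 [50T→50T]: ω = 1631.3653×50/50 = 1631.3653 rpm, dir flips to +; running = +1631.3653

+1631.3653 rpm (same as input, |ω| = 1631.3653 rpm)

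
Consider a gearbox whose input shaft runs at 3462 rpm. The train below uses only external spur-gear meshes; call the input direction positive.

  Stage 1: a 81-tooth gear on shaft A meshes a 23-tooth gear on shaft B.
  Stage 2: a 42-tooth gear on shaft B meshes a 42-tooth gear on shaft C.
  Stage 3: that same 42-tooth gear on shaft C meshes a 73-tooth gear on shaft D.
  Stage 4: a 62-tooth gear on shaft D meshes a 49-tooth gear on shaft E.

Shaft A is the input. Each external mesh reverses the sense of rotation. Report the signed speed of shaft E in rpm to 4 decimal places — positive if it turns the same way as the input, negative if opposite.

+8875.7750 rpm (same as input, |ω| = 8875.7750 rpm)

Stage 1 [81T→23T]: ω = 3462.0000×81/23 = 12192.2609 rpm, dir flips to −; running = −12192.2609
Stage 2 [42T→42T]: ω = 12192.2609×42/42 = 12192.2609 rpm, dir flips to +; running = +12192.2609
Stage 3 [42T→73T]: ω = 12192.2609×42/73 = 7014.7254 rpm, dir flips to −; running = −7014.7254
Stage 4 [62T→49T]: ω = 7014.7254×62/49 = 8875.7750 rpm, dir flips to +; running = +8875.7750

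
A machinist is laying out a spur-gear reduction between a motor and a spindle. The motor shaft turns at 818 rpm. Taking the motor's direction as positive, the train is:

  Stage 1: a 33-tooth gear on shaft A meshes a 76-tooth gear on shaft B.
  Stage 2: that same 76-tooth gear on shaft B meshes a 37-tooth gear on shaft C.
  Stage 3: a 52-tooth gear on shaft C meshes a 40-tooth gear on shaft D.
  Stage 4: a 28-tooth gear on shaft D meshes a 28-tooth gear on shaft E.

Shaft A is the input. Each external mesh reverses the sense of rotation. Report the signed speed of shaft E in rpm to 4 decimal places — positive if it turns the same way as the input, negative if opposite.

Stage 1 [33T→76T]: ω = 818.0000×33/76 = 355.1842 rpm, dir flips to −; running = −355.1842
Stage 2 [76T→37T]: ω = 355.1842×76/37 = 729.5676 rpm, dir flips to +; running = +729.5676
Stage 3 [52T→40T]: ω = 729.5676×52/40 = 948.4378 rpm, dir flips to −; running = −948.4378
Stage 4 [28T→28T]: ω = 948.4378×28/28 = 948.4378 rpm, dir flips to +; running = +948.4378

+948.4378 rpm (same as input, |ω| = 948.4378 rpm)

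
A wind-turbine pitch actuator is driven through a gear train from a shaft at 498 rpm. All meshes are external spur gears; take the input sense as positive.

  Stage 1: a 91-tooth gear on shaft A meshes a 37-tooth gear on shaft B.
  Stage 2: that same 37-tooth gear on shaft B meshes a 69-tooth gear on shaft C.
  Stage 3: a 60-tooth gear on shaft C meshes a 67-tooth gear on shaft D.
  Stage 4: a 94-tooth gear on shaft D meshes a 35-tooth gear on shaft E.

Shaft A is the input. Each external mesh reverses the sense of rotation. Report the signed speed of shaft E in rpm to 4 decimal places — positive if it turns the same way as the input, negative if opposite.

Stage 1 [91T→37T]: ω = 498.0000×91/37 = 1224.8108 rpm, dir flips to −; running = −1224.8108
Stage 2 [37T→69T]: ω = 1224.8108×37/69 = 656.7826 rpm, dir flips to +; running = +656.7826
Stage 3 [60T→67T]: ω = 656.7826×60/67 = 588.1635 rpm, dir flips to −; running = −588.1635
Stage 4 [94T→35T]: ω = 588.1635×94/35 = 1579.6392 rpm, dir flips to +; running = +1579.6392

+1579.6392 rpm (same as input, |ω| = 1579.6392 rpm)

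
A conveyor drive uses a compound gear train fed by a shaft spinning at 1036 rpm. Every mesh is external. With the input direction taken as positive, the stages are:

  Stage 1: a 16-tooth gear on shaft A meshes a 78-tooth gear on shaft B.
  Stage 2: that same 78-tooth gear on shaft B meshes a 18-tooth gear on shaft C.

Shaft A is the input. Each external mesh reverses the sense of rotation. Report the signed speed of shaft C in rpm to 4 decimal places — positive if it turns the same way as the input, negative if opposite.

Stage 1 [16T→78T]: ω = 1036.0000×16/78 = 212.5128 rpm, dir flips to −; running = −212.5128
Stage 2 [78T→18T]: ω = 212.5128×78/18 = 920.8889 rpm, dir flips to +; running = +920.8889

+920.8889 rpm (same as input, |ω| = 920.8889 rpm)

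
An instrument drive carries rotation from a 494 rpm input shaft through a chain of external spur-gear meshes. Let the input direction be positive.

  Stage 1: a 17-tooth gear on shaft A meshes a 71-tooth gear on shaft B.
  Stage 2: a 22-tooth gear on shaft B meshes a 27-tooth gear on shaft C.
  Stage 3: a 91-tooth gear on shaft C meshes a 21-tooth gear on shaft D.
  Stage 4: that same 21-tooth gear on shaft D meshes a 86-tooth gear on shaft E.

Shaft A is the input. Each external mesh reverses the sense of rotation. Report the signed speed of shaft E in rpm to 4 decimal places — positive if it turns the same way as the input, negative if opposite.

Stage 1 [17T→71T]: ω = 494.0000×17/71 = 118.2817 rpm, dir flips to −; running = −118.2817
Stage 2 [22T→27T]: ω = 118.2817×22/27 = 96.3777 rpm, dir flips to +; running = +96.3777
Stage 3 [91T→21T]: ω = 96.3777×91/21 = 417.6366 rpm, dir flips to −; running = −417.6366
Stage 4 [21T→86T]: ω = 417.6366×21/86 = 101.9810 rpm, dir flips to +; running = +101.9810

+101.9810 rpm (same as input, |ω| = 101.9810 rpm)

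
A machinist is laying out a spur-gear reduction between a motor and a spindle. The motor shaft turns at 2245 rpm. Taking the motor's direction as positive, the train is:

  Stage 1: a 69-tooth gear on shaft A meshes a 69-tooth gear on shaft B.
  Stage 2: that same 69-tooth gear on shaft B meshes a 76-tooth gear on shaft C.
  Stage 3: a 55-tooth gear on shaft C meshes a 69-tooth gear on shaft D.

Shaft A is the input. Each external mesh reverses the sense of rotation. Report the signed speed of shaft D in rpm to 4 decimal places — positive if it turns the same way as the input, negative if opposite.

Stage 1 [69T→69T]: ω = 2245.0000×69/69 = 2245.0000 rpm, dir flips to −; running = −2245.0000
Stage 2 [69T→76T]: ω = 2245.0000×69/76 = 2038.2237 rpm, dir flips to +; running = +2038.2237
Stage 3 [55T→69T]: ω = 2038.2237×55/69 = 1624.6711 rpm, dir flips to −; running = −1624.6711

-1624.6711 rpm (opposite to input, |ω| = 1624.6711 rpm)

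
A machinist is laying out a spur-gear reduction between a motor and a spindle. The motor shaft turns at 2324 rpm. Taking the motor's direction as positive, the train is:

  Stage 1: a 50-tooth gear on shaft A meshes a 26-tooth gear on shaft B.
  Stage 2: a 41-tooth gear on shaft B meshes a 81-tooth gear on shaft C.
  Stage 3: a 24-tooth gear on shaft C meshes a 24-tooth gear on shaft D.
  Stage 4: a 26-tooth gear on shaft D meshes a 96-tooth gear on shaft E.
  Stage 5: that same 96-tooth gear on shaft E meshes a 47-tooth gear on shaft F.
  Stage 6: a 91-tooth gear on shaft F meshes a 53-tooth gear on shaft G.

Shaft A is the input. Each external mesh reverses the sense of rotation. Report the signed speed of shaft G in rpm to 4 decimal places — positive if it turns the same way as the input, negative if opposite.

+2148.6844 rpm (same as input, |ω| = 2148.6844 rpm)

Stage 1 [50T→26T]: ω = 2324.0000×50/26 = 4469.2308 rpm, dir flips to −; running = −4469.2308
Stage 2 [41T→81T]: ω = 4469.2308×41/81 = 2262.2032 rpm, dir flips to +; running = +2262.2032
Stage 3 [24T→24T]: ω = 2262.2032×24/24 = 2262.2032 rpm, dir flips to −; running = −2262.2032
Stage 4 [26T→96T]: ω = 2262.2032×26/96 = 612.6800 rpm, dir flips to +; running = +612.6800
Stage 5 [96T→47T]: ω = 612.6800×96/47 = 1251.4316 rpm, dir flips to −; running = −1251.4316
Stage 6 [91T→53T]: ω = 1251.4316×91/53 = 2148.6844 rpm, dir flips to +; running = +2148.6844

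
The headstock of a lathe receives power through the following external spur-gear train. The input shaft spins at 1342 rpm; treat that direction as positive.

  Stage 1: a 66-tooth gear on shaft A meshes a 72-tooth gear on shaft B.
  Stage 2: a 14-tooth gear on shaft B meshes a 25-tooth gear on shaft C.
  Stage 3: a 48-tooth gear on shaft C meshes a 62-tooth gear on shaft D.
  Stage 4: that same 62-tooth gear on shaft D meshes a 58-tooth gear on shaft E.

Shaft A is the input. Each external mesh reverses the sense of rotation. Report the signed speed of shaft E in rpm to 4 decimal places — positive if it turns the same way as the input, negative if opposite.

Stage 1 [66T→72T]: ω = 1342.0000×66/72 = 1230.1667 rpm, dir flips to −; running = −1230.1667
Stage 2 [14T→25T]: ω = 1230.1667×14/25 = 688.8933 rpm, dir flips to +; running = +688.8933
Stage 3 [48T→62T]: ω = 688.8933×48/62 = 533.3368 rpm, dir flips to −; running = −533.3368
Stage 4 [62T→58T]: ω = 533.3368×62/58 = 570.1186 rpm, dir flips to +; running = +570.1186

+570.1186 rpm (same as input, |ω| = 570.1186 rpm)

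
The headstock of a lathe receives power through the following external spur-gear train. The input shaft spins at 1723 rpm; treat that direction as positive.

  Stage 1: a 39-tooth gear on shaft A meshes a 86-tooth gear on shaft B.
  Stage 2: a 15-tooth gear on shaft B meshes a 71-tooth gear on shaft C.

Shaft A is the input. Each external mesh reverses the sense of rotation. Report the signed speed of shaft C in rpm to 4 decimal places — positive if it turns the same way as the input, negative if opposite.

+165.0762 rpm (same as input, |ω| = 165.0762 rpm)

Stage 1 [39T→86T]: ω = 1723.0000×39/86 = 781.3605 rpm, dir flips to −; running = −781.3605
Stage 2 [15T→71T]: ω = 781.3605×15/71 = 165.0762 rpm, dir flips to +; running = +165.0762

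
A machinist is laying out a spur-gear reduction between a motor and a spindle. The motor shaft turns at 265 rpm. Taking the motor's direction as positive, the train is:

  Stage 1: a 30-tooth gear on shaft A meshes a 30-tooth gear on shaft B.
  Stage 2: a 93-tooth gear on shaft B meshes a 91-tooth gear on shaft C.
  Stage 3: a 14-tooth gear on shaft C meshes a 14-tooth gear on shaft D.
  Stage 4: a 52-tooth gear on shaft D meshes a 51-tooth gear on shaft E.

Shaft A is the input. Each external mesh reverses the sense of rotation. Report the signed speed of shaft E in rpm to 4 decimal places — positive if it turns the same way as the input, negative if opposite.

+276.1345 rpm (same as input, |ω| = 276.1345 rpm)

Stage 1 [30T→30T]: ω = 265.0000×30/30 = 265.0000 rpm, dir flips to −; running = −265.0000
Stage 2 [93T→91T]: ω = 265.0000×93/91 = 270.8242 rpm, dir flips to +; running = +270.8242
Stage 3 [14T→14T]: ω = 270.8242×14/14 = 270.8242 rpm, dir flips to −; running = −270.8242
Stage 4 [52T→51T]: ω = 270.8242×52/51 = 276.1345 rpm, dir flips to +; running = +276.1345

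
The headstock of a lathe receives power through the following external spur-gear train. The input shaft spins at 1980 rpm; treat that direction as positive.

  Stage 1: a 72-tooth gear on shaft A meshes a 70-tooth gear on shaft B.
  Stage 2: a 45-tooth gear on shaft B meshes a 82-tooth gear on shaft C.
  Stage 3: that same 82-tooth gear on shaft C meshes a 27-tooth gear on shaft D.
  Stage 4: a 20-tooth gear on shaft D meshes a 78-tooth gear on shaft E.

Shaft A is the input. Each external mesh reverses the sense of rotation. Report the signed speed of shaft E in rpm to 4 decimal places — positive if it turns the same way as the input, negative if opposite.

Stage 1 [72T→70T]: ω = 1980.0000×72/70 = 2036.5714 rpm, dir flips to −; running = −2036.5714
Stage 2 [45T→82T]: ω = 2036.5714×45/82 = 1117.6307 rpm, dir flips to +; running = +1117.6307
Stage 3 [82T→27T]: ω = 1117.6307×82/27 = 3394.2857 rpm, dir flips to −; running = −3394.2857
Stage 4 [20T→78T]: ω = 3394.2857×20/78 = 870.3297 rpm, dir flips to +; running = +870.3297

+870.3297 rpm (same as input, |ω| = 870.3297 rpm)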